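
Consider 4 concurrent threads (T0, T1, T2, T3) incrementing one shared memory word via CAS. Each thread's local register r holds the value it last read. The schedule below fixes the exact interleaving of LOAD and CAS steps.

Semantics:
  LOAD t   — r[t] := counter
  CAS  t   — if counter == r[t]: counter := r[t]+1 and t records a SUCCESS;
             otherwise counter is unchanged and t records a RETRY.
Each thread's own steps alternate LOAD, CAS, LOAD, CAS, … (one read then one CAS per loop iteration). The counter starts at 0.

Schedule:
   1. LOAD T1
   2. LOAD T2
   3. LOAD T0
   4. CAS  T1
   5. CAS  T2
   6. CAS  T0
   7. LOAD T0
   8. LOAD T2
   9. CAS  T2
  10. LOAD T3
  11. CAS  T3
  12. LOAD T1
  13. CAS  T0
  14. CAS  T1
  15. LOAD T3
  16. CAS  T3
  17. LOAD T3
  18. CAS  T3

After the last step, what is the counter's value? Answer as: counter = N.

#1 T1 reads 0
#2 T2 reads 0
#3 T0 reads 0
#4 T1 CAS(0→1) writes; counter now 1
#5 T2 CAS(0→1) fails; counter now 1
#6 T0 CAS(0→1) fails; counter now 1
#7 T0 reads 1
#8 T2 reads 1
#9 T2 CAS(1→2) writes; counter now 2
#10 T3 reads 2
#11 T3 CAS(2→3) writes; counter now 3
#12 T1 reads 3
#13 T0 CAS(1→2) fails; counter now 3
#14 T1 CAS(3→4) writes; counter now 4
#15 T3 reads 4
#16 T3 CAS(4→5) writes; counter now 5
#17 T3 reads 5
#18 T3 CAS(5→6) writes; counter now 6

counter = 6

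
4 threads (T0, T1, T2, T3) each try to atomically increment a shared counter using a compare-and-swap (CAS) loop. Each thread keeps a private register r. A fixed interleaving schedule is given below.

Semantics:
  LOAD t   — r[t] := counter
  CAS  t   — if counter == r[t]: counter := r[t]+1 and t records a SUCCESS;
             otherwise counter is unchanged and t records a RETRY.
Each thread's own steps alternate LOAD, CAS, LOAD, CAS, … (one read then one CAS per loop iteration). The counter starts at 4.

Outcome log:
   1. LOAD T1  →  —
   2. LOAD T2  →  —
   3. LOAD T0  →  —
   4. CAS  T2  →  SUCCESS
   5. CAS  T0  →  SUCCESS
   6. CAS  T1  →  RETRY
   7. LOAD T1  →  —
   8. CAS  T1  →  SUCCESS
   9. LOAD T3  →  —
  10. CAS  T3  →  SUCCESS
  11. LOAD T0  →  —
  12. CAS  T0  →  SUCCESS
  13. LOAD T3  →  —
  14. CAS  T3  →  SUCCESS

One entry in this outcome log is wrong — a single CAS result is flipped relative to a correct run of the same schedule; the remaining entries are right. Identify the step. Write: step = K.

Re-executing:
T1 LOAD — after: cnt=4, r=4 — load
T2 LOAD — after: cnt=4, r=4 — load
T0 LOAD — after: cnt=4, r=4 — load
T2 CAS — after: cnt=5, r=4 — ok
T0 CAS — after: cnt=5, r=4 — retry
T1 CAS — after: cnt=5, r=4 — retry
T1 LOAD — after: cnt=5, r=5 — load
T1 CAS — after: cnt=6, r=5 — ok
T3 LOAD — after: cnt=6, r=6 — load
T3 CAS — after: cnt=7, r=6 — ok
T0 LOAD — after: cnt=7, r=7 — load
T0 CAS — after: cnt=8, r=7 — ok
T3 LOAD — after: cnt=8, r=8 — load
T3 CAS — after: cnt=9, r=8 — ok
Flip is step 5.

step = 5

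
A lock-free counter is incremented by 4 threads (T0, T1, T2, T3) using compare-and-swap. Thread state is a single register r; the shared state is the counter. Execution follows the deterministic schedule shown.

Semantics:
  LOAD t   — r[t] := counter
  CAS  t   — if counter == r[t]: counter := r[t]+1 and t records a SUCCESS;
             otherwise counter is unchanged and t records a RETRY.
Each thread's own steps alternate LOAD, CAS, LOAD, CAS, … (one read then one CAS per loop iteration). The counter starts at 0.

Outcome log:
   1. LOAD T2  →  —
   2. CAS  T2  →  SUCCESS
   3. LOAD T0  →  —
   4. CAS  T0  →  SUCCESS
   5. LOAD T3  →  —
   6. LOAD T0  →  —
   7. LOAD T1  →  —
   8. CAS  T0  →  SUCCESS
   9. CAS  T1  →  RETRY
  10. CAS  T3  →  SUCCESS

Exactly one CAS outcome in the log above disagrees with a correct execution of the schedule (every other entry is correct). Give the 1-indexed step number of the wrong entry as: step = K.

step = 10

Reference trace:
#1 T2 reads 0
#2 T2 CAS(0→1) writes; counter now 1
#3 T0 reads 1
#4 T0 CAS(1→2) writes; counter now 2
#5 T3 reads 2
#6 T0 reads 2
#7 T1 reads 2
#8 T0 CAS(2→3) writes; counter now 3
#9 T1 CAS(2→3) fails; counter now 3
#10 T3 CAS(2→3) fails; counter now 3
Flip is step 10.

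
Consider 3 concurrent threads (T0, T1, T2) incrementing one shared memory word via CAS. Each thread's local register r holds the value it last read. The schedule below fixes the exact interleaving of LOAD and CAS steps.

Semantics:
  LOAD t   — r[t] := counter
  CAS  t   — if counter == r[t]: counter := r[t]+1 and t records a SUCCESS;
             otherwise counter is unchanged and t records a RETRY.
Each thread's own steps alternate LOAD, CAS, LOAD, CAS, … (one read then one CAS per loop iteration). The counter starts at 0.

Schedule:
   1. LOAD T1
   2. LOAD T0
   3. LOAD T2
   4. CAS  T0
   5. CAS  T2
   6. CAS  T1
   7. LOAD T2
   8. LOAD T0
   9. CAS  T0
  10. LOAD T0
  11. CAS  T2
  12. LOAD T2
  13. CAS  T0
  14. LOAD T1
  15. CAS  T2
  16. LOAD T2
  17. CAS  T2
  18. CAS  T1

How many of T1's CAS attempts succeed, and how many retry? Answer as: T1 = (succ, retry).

#1 T1 reads 0
#2 T0 reads 0
#3 T2 reads 0
#4 T0 CAS(0→1) writes; counter now 1
#5 T2 CAS(0→1) fails; counter now 1
#6 T1 CAS(0→1) fails; counter now 1
#7 T2 reads 1
#8 T0 reads 1
#9 T0 CAS(1→2) writes; counter now 2
#10 T0 reads 2
#11 T2 CAS(1→2) fails; counter now 2
#12 T2 reads 2
#13 T0 CAS(2→3) writes; counter now 3
#14 T1 reads 3
#15 T2 CAS(2→3) fails; counter now 3
#16 T2 reads 3
#17 T2 CAS(3→4) writes; counter now 4
#18 T1 CAS(3→4) fails; counter now 4

T1 = (0, 2)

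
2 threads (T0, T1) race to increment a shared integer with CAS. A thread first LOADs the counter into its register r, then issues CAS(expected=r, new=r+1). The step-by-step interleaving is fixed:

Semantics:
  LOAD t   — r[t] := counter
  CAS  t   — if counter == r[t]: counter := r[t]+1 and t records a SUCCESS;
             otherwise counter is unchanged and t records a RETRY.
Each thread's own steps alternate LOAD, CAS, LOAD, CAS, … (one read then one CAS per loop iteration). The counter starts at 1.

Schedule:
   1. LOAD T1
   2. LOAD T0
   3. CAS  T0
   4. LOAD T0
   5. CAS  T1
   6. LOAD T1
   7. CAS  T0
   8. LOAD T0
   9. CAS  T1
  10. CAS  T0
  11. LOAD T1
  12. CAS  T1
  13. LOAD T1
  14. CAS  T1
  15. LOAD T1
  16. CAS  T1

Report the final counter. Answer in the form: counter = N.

counter = 7

#1 T1 reads 1
#2 T0 reads 1
#3 T0 CAS(1→2) writes; counter now 2
#4 T0 reads 2
#5 T1 CAS(1→2) fails; counter now 2
#6 T1 reads 2
#7 T0 CAS(2→3) writes; counter now 3
#8 T0 reads 3
#9 T1 CAS(2→3) fails; counter now 3
#10 T0 CAS(3→4) writes; counter now 4
#11 T1 reads 4
#12 T1 CAS(4→5) writes; counter now 5
#13 T1 reads 5
#14 T1 CAS(5→6) writes; counter now 6
#15 T1 reads 6
#16 T1 CAS(6→7) writes; counter now 7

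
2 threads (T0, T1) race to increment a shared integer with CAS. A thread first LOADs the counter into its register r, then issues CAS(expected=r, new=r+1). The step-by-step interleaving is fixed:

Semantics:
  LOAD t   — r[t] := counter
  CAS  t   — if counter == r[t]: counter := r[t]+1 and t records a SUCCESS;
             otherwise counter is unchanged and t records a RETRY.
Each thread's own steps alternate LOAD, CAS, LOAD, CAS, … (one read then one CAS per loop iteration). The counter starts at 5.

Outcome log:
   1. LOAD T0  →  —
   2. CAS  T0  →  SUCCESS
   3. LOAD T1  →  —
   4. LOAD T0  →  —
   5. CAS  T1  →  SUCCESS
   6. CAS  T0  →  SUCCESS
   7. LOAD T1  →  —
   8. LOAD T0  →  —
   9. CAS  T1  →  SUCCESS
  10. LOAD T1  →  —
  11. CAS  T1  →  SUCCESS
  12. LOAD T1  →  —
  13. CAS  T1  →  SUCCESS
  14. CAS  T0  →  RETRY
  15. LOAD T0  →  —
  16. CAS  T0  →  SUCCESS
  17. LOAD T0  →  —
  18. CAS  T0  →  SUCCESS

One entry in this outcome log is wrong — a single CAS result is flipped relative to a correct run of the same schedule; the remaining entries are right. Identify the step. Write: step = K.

Reference trace:
step 1: T0 LOAD ⇒ load; ctr=5 reg=5
step 2: T0 CAS ⇒ ok; ctr=6 reg=5
step 3: T1 LOAD ⇒ load; ctr=6 reg=6
step 4: T0 LOAD ⇒ load; ctr=6 reg=6
step 5: T1 CAS ⇒ ok; ctr=7 reg=6
step 6: T0 CAS ⇒ retry; ctr=7 reg=6
step 7: T1 LOAD ⇒ load; ctr=7 reg=7
step 8: T0 LOAD ⇒ load; ctr=7 reg=7
step 9: T1 CAS ⇒ ok; ctr=8 reg=7
step 10: T1 LOAD ⇒ load; ctr=8 reg=8
step 11: T1 CAS ⇒ ok; ctr=9 reg=8
step 12: T1 LOAD ⇒ load; ctr=9 reg=9
step 13: T1 CAS ⇒ ok; ctr=10 reg=9
step 14: T0 CAS ⇒ retry; ctr=10 reg=7
step 15: T0 LOAD ⇒ load; ctr=10 reg=10
step 16: T0 CAS ⇒ ok; ctr=11 reg=10
step 17: T0 LOAD ⇒ load; ctr=11 reg=11
step 18: T0 CAS ⇒ ok; ctr=12 reg=11
Flip is step 6.

step = 6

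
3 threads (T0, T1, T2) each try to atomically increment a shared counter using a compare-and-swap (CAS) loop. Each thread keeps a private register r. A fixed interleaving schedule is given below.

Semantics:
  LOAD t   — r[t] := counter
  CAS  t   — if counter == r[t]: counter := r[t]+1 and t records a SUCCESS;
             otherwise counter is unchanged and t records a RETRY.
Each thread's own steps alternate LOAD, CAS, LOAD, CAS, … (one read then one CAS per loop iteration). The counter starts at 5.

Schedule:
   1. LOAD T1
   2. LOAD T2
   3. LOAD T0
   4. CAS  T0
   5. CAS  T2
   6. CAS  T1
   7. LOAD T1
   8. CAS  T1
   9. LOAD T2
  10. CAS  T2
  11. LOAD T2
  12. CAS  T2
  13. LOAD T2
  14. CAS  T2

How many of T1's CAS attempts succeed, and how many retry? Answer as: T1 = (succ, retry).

T1 = (1, 1)

step 1: T1 LOAD ⇒ load; ctr=5 reg=5
step 2: T2 LOAD ⇒ load; ctr=5 reg=5
step 3: T0 LOAD ⇒ load; ctr=5 reg=5
step 4: T0 CAS ⇒ ok; ctr=6 reg=5
step 5: T2 CAS ⇒ retry; ctr=6 reg=5
step 6: T1 CAS ⇒ retry; ctr=6 reg=5
step 7: T1 LOAD ⇒ load; ctr=6 reg=6
step 8: T1 CAS ⇒ ok; ctr=7 reg=6
step 9: T2 LOAD ⇒ load; ctr=7 reg=7
step 10: T2 CAS ⇒ ok; ctr=8 reg=7
step 11: T2 LOAD ⇒ load; ctr=8 reg=8
step 12: T2 CAS ⇒ ok; ctr=9 reg=8
step 13: T2 LOAD ⇒ load; ctr=9 reg=9
step 14: T2 CAS ⇒ ok; ctr=10 reg=9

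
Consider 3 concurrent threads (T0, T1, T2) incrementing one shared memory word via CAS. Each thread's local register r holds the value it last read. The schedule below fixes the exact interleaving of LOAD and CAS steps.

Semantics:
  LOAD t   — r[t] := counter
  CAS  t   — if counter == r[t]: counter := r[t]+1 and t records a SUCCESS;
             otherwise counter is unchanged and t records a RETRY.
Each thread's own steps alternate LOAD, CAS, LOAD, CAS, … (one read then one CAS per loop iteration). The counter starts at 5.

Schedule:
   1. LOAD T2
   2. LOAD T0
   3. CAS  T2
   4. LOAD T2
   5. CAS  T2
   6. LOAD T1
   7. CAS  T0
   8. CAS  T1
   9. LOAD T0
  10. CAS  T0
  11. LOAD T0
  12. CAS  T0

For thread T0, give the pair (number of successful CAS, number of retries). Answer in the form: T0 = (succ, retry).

T0 = (2, 1)

step 1: T2 LOAD ⇒ load; ctr=5 reg=5
step 2: T0 LOAD ⇒ load; ctr=5 reg=5
step 3: T2 CAS ⇒ ok; ctr=6 reg=5
step 4: T2 LOAD ⇒ load; ctr=6 reg=6
step 5: T2 CAS ⇒ ok; ctr=7 reg=6
step 6: T1 LOAD ⇒ load; ctr=7 reg=7
step 7: T0 CAS ⇒ retry; ctr=7 reg=5
step 8: T1 CAS ⇒ ok; ctr=8 reg=7
step 9: T0 LOAD ⇒ load; ctr=8 reg=8
step 10: T0 CAS ⇒ ok; ctr=9 reg=8
step 11: T0 LOAD ⇒ load; ctr=9 reg=9
step 12: T0 CAS ⇒ ok; ctr=10 reg=9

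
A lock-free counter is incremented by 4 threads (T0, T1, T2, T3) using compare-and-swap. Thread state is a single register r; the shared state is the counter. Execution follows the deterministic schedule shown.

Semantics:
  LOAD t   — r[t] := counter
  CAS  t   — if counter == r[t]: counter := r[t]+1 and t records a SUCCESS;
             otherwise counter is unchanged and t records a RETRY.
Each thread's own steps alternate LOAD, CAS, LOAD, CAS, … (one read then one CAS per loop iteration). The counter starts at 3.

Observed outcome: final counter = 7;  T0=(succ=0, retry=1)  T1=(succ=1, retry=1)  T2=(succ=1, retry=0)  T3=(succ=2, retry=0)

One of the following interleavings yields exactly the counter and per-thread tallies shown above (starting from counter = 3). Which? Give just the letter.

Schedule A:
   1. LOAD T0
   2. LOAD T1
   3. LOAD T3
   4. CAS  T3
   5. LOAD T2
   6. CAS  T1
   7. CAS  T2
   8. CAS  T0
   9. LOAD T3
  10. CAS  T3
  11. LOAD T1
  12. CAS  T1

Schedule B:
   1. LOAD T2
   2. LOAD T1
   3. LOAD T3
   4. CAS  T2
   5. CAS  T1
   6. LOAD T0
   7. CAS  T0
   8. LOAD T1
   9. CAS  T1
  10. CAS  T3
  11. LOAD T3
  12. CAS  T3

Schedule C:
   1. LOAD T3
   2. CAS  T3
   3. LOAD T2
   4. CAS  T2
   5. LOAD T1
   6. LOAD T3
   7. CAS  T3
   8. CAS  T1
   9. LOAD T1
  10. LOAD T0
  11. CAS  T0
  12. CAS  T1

Tracing schedule A:
[1] T0.load  rd  (counter 3, T0.r 3)
[2] T1.load  rd  (counter 3, T1.r 3)
[3] T3.load  rd  (counter 3, T3.r 3)
[4] T3.cas  hit  (counter 4, T3.r 3)
[5] T2.load  rd  (counter 4, T2.r 4)
[6] T1.cas  miss  (counter 4, T1.r 3)
[7] T2.cas  hit  (counter 5, T2.r 4)
[8] T0.cas  miss  (counter 5, T0.r 3)
[9] T3.load  rd  (counter 5, T3.r 5)
[10] T3.cas  hit  (counter 6, T3.r 5)
[11] T1.load  rd  (counter 6, T1.r 6)
[12] T1.cas  hit  (counter 7, T1.r 6)

A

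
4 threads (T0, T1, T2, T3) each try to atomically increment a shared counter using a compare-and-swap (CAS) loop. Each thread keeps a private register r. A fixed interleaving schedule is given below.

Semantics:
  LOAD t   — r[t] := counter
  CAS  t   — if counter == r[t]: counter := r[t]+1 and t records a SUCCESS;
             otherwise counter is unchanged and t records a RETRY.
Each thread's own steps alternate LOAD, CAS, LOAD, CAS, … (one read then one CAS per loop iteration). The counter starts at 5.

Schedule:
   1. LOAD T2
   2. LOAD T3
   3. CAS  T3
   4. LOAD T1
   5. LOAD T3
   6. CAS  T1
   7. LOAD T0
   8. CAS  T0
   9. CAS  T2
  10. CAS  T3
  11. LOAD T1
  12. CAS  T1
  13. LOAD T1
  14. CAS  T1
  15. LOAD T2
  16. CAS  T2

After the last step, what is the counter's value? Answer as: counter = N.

counter = 11

step 1: T2 LOAD ⇒ load; ctr=5 reg=5
step 2: T3 LOAD ⇒ load; ctr=5 reg=5
step 3: T3 CAS ⇒ ok; ctr=6 reg=5
step 4: T1 LOAD ⇒ load; ctr=6 reg=6
step 5: T3 LOAD ⇒ load; ctr=6 reg=6
step 6: T1 CAS ⇒ ok; ctr=7 reg=6
step 7: T0 LOAD ⇒ load; ctr=7 reg=7
step 8: T0 CAS ⇒ ok; ctr=8 reg=7
step 9: T2 CAS ⇒ retry; ctr=8 reg=5
step 10: T3 CAS ⇒ retry; ctr=8 reg=6
step 11: T1 LOAD ⇒ load; ctr=8 reg=8
step 12: T1 CAS ⇒ ok; ctr=9 reg=8
step 13: T1 LOAD ⇒ load; ctr=9 reg=9
step 14: T1 CAS ⇒ ok; ctr=10 reg=9
step 15: T2 LOAD ⇒ load; ctr=10 reg=10
step 16: T2 CAS ⇒ ok; ctr=11 reg=10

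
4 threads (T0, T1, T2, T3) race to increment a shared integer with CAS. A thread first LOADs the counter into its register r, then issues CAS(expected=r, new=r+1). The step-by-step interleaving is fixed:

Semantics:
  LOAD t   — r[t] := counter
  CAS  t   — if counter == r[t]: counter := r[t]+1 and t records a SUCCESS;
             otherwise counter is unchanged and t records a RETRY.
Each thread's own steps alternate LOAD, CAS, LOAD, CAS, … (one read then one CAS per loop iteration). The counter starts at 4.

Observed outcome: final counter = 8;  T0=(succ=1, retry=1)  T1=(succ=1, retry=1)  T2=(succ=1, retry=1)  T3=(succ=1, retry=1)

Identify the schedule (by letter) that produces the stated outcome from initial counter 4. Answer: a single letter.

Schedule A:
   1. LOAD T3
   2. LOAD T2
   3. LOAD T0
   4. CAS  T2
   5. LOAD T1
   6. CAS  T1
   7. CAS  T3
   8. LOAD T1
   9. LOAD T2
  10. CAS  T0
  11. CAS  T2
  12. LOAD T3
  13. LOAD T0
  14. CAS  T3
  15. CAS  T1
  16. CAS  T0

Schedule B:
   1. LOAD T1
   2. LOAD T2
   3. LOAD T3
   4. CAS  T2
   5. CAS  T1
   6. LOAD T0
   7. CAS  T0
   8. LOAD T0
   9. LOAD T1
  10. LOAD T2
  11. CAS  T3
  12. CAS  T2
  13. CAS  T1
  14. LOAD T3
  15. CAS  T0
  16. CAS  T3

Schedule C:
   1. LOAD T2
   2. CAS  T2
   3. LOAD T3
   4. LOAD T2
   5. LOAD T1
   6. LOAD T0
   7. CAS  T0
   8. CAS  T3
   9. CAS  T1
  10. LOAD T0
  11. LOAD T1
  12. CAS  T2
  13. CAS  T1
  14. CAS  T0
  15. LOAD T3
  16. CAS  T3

Simulating candidate C:
step 1: T2 LOAD ⇒ load; ctr=4 reg=4
step 2: T2 CAS ⇒ ok; ctr=5 reg=4
step 3: T3 LOAD ⇒ load; ctr=5 reg=5
step 4: T2 LOAD ⇒ load; ctr=5 reg=5
step 5: T1 LOAD ⇒ load; ctr=5 reg=5
step 6: T0 LOAD ⇒ load; ctr=5 reg=5
step 7: T0 CAS ⇒ ok; ctr=6 reg=5
step 8: T3 CAS ⇒ retry; ctr=6 reg=5
step 9: T1 CAS ⇒ retry; ctr=6 reg=5
step 10: T0 LOAD ⇒ load; ctr=6 reg=6
step 11: T1 LOAD ⇒ load; ctr=6 reg=6
step 12: T2 CAS ⇒ retry; ctr=6 reg=5
step 13: T1 CAS ⇒ ok; ctr=7 reg=6
step 14: T0 CAS ⇒ retry; ctr=7 reg=6
step 15: T3 LOAD ⇒ load; ctr=7 reg=7
step 16: T3 CAS ⇒ ok; ctr=8 reg=7

C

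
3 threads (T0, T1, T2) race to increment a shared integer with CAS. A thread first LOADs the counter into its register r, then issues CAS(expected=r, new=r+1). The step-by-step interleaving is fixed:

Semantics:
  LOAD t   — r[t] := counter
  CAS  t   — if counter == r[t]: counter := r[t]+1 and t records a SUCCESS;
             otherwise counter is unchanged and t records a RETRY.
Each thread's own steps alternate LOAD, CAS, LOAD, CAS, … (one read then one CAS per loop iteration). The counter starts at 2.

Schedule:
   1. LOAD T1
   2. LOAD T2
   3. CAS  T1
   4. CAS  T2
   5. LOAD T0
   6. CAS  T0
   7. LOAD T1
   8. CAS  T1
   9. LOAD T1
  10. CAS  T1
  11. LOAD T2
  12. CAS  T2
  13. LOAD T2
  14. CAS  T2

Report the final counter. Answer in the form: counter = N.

counter = 8

T1 LOAD — after: cnt=2, r=2 — load
T2 LOAD — after: cnt=2, r=2 — load
T1 CAS — after: cnt=3, r=2 — ok
T2 CAS — after: cnt=3, r=2 — retry
T0 LOAD — after: cnt=3, r=3 — load
T0 CAS — after: cnt=4, r=3 — ok
T1 LOAD — after: cnt=4, r=4 — load
T1 CAS — after: cnt=5, r=4 — ok
T1 LOAD — after: cnt=5, r=5 — load
T1 CAS — after: cnt=6, r=5 — ok
T2 LOAD — after: cnt=6, r=6 — load
T2 CAS — after: cnt=7, r=6 — ok
T2 LOAD — after: cnt=7, r=7 — load
T2 CAS — after: cnt=8, r=7 — ok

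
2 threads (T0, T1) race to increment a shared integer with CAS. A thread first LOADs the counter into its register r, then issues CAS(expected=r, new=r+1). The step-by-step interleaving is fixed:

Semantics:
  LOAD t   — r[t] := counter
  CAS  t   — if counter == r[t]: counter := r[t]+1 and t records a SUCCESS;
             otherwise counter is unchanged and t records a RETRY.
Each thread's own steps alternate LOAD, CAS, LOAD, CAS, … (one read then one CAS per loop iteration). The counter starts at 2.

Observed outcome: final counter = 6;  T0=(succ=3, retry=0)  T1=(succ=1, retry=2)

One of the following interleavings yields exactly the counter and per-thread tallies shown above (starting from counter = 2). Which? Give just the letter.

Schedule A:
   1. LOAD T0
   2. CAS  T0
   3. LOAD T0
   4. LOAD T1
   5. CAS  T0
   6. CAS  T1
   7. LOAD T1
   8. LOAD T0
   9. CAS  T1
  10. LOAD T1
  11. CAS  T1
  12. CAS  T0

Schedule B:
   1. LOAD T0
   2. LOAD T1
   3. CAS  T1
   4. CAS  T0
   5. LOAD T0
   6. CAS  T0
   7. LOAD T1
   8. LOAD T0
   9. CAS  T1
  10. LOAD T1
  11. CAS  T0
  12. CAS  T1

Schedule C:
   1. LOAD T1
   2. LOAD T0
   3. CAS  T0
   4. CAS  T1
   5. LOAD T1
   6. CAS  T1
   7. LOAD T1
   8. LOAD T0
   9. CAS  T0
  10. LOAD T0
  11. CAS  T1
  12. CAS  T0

Simulating candidate C:
step 1: T1 LOAD ⇒ load; ctr=2 reg=2
step 2: T0 LOAD ⇒ load; ctr=2 reg=2
step 3: T0 CAS ⇒ ok; ctr=3 reg=2
step 4: T1 CAS ⇒ retry; ctr=3 reg=2
step 5: T1 LOAD ⇒ load; ctr=3 reg=3
step 6: T1 CAS ⇒ ok; ctr=4 reg=3
step 7: T1 LOAD ⇒ load; ctr=4 reg=4
step 8: T0 LOAD ⇒ load; ctr=4 reg=4
step 9: T0 CAS ⇒ ok; ctr=5 reg=4
step 10: T0 LOAD ⇒ load; ctr=5 reg=5
step 11: T1 CAS ⇒ retry; ctr=5 reg=4
step 12: T0 CAS ⇒ ok; ctr=6 reg=5

C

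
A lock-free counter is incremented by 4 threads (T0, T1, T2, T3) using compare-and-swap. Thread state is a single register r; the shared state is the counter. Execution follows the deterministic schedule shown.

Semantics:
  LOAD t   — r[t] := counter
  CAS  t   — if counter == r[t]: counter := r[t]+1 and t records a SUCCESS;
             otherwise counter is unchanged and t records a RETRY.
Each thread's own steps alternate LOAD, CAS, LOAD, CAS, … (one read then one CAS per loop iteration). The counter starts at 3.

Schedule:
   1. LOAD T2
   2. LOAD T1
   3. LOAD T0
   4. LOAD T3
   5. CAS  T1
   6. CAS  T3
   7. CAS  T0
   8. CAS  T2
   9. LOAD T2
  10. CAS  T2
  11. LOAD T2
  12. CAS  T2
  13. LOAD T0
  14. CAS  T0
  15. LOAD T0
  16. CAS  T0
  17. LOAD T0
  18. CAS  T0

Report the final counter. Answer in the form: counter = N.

counter = 9

1. LOAD T2 → mem=3 r[T2]=3 [LOAD]
2. LOAD T1 → mem=3 r[T1]=3 [LOAD]
3. LOAD T0 → mem=3 r[T0]=3 [LOAD]
4. LOAD T3 → mem=3 r[T3]=3 [LOAD]
5. CAS T1 → mem=4 r[T1]=3 [OK]
6. CAS T3 → mem=4 r[T3]=3 [RETRY]
7. CAS T0 → mem=4 r[T0]=3 [RETRY]
8. CAS T2 → mem=4 r[T2]=3 [RETRY]
9. LOAD T2 → mem=4 r[T2]=4 [LOAD]
10. CAS T2 → mem=5 r[T2]=4 [OK]
11. LOAD T2 → mem=5 r[T2]=5 [LOAD]
12. CAS T2 → mem=6 r[T2]=5 [OK]
13. LOAD T0 → mem=6 r[T0]=6 [LOAD]
14. CAS T0 → mem=7 r[T0]=6 [OK]
15. LOAD T0 → mem=7 r[T0]=7 [LOAD]
16. CAS T0 → mem=8 r[T0]=7 [OK]
17. LOAD T0 → mem=8 r[T0]=8 [LOAD]
18. CAS T0 → mem=9 r[T0]=8 [OK]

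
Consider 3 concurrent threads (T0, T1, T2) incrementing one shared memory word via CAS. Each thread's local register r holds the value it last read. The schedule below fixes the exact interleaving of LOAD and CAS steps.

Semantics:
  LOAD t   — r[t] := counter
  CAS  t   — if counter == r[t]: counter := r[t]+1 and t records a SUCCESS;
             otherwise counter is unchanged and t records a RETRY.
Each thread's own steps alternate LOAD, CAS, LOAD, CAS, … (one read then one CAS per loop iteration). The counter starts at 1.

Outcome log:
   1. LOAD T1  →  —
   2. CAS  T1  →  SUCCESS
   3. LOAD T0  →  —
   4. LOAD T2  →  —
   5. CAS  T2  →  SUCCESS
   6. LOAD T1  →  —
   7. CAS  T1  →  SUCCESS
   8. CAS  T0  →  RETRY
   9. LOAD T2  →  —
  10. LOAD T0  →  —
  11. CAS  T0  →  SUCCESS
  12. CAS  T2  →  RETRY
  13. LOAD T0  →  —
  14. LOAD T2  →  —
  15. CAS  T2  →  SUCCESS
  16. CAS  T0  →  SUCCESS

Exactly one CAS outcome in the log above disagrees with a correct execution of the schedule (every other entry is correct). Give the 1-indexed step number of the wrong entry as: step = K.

Correct run:
   1) LOAD T1:  M=1  r_T1=1
   2) CAS  T1:  M=2  r_T1=1 ✓
   3) LOAD T0:  M=2  r_T0=2
   4) LOAD T2:  M=2  r_T2=2
   5) CAS  T2:  M=3  r_T2=2 ✓
   6) LOAD T1:  M=3  r_T1=3
   7) CAS  T1:  M=4  r_T1=3 ✓
   8) CAS  T0:  M=4  r_T0=2 ✗
   9) LOAD T2:  M=4  r_T2=4
  10) LOAD T0:  M=4  r_T0=4
  11) CAS  T0:  M=5  r_T0=4 ✓
  12) CAS  T2:  M=5  r_T2=4 ✗
  13) LOAD T0:  M=5  r_T0=5
  14) LOAD T2:  M=5  r_T2=5
  15) CAS  T2:  M=6  r_T2=5 ✓
  16) CAS  T0:  M=6  r_T0=5 ✗
Flip is step 16.

step = 16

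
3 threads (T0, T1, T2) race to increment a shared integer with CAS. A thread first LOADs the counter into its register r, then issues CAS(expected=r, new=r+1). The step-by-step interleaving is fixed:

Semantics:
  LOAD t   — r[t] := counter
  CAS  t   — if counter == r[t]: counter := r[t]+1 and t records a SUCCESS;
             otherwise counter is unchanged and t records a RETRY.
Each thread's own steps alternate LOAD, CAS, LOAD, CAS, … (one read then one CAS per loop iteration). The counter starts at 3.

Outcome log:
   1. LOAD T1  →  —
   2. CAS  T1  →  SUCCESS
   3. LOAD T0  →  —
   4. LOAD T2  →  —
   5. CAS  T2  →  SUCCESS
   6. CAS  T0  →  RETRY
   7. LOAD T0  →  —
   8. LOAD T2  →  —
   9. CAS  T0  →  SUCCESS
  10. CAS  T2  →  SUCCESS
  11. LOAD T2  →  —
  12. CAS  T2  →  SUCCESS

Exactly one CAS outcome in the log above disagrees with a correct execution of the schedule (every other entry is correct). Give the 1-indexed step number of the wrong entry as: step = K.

step = 10

Re-executing:
step 1: T1 LOAD ⇒ load; ctr=3 reg=3
step 2: T1 CAS ⇒ ok; ctr=4 reg=3
step 3: T0 LOAD ⇒ load; ctr=4 reg=4
step 4: T2 LOAD ⇒ load; ctr=4 reg=4
step 5: T2 CAS ⇒ ok; ctr=5 reg=4
step 6: T0 CAS ⇒ retry; ctr=5 reg=4
step 7: T0 LOAD ⇒ load; ctr=5 reg=5
step 8: T2 LOAD ⇒ load; ctr=5 reg=5
step 9: T0 CAS ⇒ ok; ctr=6 reg=5
step 10: T2 CAS ⇒ retry; ctr=6 reg=5
step 11: T2 LOAD ⇒ load; ctr=6 reg=6
step 12: T2 CAS ⇒ ok; ctr=7 reg=6
Log disagrees first at step 10.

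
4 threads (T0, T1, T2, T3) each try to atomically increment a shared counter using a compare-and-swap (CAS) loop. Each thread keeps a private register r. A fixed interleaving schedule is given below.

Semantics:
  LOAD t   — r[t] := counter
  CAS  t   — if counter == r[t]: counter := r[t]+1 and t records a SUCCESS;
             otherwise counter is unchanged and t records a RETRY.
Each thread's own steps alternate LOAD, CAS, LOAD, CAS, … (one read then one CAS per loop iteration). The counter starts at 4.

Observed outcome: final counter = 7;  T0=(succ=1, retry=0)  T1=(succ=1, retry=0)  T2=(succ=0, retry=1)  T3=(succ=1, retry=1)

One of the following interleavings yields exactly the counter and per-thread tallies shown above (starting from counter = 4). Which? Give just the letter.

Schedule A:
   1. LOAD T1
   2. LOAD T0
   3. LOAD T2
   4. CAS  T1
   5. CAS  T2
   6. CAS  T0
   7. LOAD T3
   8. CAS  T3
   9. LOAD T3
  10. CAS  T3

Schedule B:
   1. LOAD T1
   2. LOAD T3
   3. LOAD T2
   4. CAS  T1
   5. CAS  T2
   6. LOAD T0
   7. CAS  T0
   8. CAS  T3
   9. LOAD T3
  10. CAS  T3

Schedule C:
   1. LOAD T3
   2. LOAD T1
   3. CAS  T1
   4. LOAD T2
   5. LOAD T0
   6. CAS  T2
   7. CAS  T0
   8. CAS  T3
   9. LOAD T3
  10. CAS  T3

B

Run B:
[1] T1.load  rd  (counter 4, T1.r 4)
[2] T3.load  rd  (counter 4, T3.r 4)
[3] T2.load  rd  (counter 4, T2.r 4)
[4] T1.cas  hit  (counter 5, T1.r 4)
[5] T2.cas  miss  (counter 5, T2.r 4)
[6] T0.load  rd  (counter 5, T0.r 5)
[7] T0.cas  hit  (counter 6, T0.r 5)
[8] T3.cas  miss  (counter 6, T3.r 4)
[9] T3.load  rd  (counter 6, T3.r 6)
[10] T3.cas  hit  (counter 7, T3.r 6)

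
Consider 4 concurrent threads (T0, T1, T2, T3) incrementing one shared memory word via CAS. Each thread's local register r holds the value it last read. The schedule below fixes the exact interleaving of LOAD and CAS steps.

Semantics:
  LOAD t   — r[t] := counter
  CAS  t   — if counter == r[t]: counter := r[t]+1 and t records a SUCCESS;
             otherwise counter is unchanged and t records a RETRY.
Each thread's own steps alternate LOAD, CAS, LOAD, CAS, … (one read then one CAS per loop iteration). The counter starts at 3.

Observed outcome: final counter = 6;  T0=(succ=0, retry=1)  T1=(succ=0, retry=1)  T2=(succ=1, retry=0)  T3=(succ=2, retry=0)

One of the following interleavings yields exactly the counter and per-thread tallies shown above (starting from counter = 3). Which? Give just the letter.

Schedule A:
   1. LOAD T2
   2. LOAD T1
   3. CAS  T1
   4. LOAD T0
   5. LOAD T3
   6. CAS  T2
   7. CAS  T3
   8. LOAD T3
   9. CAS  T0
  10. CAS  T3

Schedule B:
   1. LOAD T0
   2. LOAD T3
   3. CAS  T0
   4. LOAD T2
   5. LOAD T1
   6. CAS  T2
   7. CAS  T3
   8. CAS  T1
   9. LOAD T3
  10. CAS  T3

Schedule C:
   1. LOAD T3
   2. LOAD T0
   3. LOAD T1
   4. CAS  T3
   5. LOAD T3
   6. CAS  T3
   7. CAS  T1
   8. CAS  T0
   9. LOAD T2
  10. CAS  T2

C

Tracing schedule C:
1. LOAD T3 → mem=3 r[T3]=3 [LOAD]
2. LOAD T0 → mem=3 r[T0]=3 [LOAD]
3. LOAD T1 → mem=3 r[T1]=3 [LOAD]
4. CAS T3 → mem=4 r[T3]=3 [OK]
5. LOAD T3 → mem=4 r[T3]=4 [LOAD]
6. CAS T3 → mem=5 r[T3]=4 [OK]
7. CAS T1 → mem=5 r[T1]=3 [RETRY]
8. CAS T0 → mem=5 r[T0]=3 [RETRY]
9. LOAD T2 → mem=5 r[T2]=5 [LOAD]
10. CAS T2 → mem=6 r[T2]=5 [OK]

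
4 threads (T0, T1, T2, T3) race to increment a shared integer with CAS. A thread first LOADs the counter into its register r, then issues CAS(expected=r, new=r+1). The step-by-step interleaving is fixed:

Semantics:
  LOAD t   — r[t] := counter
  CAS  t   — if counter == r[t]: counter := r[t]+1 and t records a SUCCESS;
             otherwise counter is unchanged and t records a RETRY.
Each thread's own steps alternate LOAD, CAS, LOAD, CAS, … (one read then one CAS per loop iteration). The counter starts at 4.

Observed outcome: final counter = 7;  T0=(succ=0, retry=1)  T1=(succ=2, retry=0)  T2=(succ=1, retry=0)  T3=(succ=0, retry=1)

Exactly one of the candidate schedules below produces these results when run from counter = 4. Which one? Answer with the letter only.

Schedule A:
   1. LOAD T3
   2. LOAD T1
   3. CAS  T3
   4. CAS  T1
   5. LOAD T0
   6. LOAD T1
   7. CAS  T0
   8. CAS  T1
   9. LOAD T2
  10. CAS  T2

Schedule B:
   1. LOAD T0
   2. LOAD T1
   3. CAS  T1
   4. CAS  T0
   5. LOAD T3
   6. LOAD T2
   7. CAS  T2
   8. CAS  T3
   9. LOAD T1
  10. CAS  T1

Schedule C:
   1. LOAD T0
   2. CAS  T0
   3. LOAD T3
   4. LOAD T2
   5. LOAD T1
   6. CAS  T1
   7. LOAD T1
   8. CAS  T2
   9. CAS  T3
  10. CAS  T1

B

Tracing schedule B:
#1 T0 reads 4
#2 T1 reads 4
#3 T1 CAS(4→5) writes; counter now 5
#4 T0 CAS(4→5) fails; counter now 5
#5 T3 reads 5
#6 T2 reads 5
#7 T2 CAS(5→6) writes; counter now 6
#8 T3 CAS(5→6) fails; counter now 6
#9 T1 reads 6
#10 T1 CAS(6→7) writes; counter now 7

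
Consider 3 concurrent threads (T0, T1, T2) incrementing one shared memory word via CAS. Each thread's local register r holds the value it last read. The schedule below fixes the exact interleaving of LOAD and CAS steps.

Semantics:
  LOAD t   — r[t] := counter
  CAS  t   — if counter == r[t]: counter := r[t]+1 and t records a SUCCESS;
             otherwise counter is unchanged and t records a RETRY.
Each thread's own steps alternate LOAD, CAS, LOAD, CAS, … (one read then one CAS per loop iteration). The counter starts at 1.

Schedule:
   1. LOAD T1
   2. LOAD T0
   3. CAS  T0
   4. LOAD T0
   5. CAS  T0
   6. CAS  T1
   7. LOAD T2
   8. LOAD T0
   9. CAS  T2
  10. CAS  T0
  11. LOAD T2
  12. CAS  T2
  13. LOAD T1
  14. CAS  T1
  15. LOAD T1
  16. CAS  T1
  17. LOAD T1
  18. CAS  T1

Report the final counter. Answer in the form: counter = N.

1. LOAD T1 → mem=1 r[T1]=1 [LOAD]
2. LOAD T0 → mem=1 r[T0]=1 [LOAD]
3. CAS T0 → mem=2 r[T0]=1 [OK]
4. LOAD T0 → mem=2 r[T0]=2 [LOAD]
5. CAS T0 → mem=3 r[T0]=2 [OK]
6. CAS T1 → mem=3 r[T1]=1 [RETRY]
7. LOAD T2 → mem=3 r[T2]=3 [LOAD]
8. LOAD T0 → mem=3 r[T0]=3 [LOAD]
9. CAS T2 → mem=4 r[T2]=3 [OK]
10. CAS T0 → mem=4 r[T0]=3 [RETRY]
11. LOAD T2 → mem=4 r[T2]=4 [LOAD]
12. CAS T2 → mem=5 r[T2]=4 [OK]
13. LOAD T1 → mem=5 r[T1]=5 [LOAD]
14. CAS T1 → mem=6 r[T1]=5 [OK]
15. LOAD T1 → mem=6 r[T1]=6 [LOAD]
16. CAS T1 → mem=7 r[T1]=6 [OK]
17. LOAD T1 → mem=7 r[T1]=7 [LOAD]
18. CAS T1 → mem=8 r[T1]=7 [OK]

counter = 8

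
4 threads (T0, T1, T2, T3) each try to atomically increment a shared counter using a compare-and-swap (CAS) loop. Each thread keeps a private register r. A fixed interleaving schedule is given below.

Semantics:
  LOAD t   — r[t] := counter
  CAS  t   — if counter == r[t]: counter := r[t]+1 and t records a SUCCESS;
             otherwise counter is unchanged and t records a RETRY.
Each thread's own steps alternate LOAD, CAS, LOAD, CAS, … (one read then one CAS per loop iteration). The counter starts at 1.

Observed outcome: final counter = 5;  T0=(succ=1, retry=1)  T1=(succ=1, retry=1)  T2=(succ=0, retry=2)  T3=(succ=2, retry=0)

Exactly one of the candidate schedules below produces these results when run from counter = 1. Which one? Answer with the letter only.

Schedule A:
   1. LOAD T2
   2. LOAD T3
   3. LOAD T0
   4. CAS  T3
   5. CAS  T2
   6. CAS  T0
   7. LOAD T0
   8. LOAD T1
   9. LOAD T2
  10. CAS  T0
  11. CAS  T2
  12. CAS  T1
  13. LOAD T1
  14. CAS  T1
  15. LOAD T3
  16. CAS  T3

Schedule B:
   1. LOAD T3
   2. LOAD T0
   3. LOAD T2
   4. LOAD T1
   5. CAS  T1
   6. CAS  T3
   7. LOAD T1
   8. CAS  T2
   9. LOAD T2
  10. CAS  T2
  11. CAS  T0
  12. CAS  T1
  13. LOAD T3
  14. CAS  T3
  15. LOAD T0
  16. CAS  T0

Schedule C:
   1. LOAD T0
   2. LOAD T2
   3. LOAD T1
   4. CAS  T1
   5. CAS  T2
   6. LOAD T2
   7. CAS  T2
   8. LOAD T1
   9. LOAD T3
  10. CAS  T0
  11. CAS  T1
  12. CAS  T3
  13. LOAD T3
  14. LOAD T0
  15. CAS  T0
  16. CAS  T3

Run A:
#1 T2 reads 1
#2 T3 reads 1
#3 T0 reads 1
#4 T3 CAS(1→2) writes; counter now 2
#5 T2 CAS(1→2) fails; counter now 2
#6 T0 CAS(1→2) fails; counter now 2
#7 T0 reads 2
#8 T1 reads 2
#9 T2 reads 2
#10 T0 CAS(2→3) writes; counter now 3
#11 T2 CAS(2→3) fails; counter now 3
#12 T1 CAS(2→3) fails; counter now 3
#13 T1 reads 3
#14 T1 CAS(3→4) writes; counter now 4
#15 T3 reads 4
#16 T3 CAS(4→5) writes; counter now 5

A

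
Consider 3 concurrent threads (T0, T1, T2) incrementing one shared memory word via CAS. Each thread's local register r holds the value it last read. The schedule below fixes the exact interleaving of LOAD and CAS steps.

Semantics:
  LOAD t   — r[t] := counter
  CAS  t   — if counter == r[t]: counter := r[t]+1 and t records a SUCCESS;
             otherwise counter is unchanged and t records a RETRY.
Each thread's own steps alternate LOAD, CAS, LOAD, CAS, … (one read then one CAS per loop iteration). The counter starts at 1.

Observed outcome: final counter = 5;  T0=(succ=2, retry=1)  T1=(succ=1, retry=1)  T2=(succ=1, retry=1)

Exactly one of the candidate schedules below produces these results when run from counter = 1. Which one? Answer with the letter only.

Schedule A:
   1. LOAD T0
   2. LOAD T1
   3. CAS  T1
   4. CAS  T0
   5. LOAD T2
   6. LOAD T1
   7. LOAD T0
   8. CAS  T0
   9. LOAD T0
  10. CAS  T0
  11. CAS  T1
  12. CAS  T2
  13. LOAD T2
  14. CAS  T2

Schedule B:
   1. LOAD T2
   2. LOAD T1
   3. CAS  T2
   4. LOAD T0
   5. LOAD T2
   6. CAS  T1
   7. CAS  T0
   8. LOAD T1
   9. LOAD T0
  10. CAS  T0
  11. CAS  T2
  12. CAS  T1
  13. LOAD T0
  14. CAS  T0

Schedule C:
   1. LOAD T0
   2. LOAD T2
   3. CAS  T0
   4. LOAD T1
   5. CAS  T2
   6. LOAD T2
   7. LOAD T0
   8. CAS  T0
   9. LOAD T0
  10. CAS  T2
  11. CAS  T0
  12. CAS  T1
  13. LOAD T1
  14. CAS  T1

Run A:
[1] T0.load  rd  (counter 1, T0.r 1)
[2] T1.load  rd  (counter 1, T1.r 1)
[3] T1.cas  hit  (counter 2, T1.r 1)
[4] T0.cas  miss  (counter 2, T0.r 1)
[5] T2.load  rd  (counter 2, T2.r 2)
[6] T1.load  rd  (counter 2, T1.r 2)
[7] T0.load  rd  (counter 2, T0.r 2)
[8] T0.cas  hit  (counter 3, T0.r 2)
[9] T0.load  rd  (counter 3, T0.r 3)
[10] T0.cas  hit  (counter 4, T0.r 3)
[11] T1.cas  miss  (counter 4, T1.r 2)
[12] T2.cas  miss  (counter 4, T2.r 2)
[13] T2.load  rd  (counter 4, T2.r 4)
[14] T2.cas  hit  (counter 5, T2.r 4)

A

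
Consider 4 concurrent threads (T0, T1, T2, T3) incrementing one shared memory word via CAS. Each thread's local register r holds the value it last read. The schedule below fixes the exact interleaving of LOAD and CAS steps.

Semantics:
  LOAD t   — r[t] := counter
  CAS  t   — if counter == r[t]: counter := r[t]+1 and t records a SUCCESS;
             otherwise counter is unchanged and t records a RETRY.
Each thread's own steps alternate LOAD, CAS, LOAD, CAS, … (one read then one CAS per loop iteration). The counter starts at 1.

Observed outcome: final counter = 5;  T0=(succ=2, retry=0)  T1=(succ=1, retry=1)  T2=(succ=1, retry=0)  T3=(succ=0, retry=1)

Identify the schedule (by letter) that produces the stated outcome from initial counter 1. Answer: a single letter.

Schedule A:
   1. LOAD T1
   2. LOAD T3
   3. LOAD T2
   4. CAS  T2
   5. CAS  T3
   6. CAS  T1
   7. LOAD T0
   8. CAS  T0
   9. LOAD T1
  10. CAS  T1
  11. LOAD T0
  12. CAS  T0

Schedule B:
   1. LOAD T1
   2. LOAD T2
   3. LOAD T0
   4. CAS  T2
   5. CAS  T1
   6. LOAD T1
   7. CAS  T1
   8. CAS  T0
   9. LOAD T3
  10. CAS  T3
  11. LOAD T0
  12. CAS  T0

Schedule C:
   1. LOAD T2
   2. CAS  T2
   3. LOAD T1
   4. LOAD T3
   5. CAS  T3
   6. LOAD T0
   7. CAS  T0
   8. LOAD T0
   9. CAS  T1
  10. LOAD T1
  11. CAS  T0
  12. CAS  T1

A

Tracing schedule A:
T1 LOAD — after: cnt=1, r=1 — load
T3 LOAD — after: cnt=1, r=1 — load
T2 LOAD — after: cnt=1, r=1 — load
T2 CAS — after: cnt=2, r=1 — ok
T3 CAS — after: cnt=2, r=1 — retry
T1 CAS — after: cnt=2, r=1 — retry
T0 LOAD — after: cnt=2, r=2 — load
T0 CAS — after: cnt=3, r=2 — ok
T1 LOAD — after: cnt=3, r=3 — load
T1 CAS — after: cnt=4, r=3 — ok
T0 LOAD — after: cnt=4, r=4 — load
T0 CAS — after: cnt=5, r=4 — ok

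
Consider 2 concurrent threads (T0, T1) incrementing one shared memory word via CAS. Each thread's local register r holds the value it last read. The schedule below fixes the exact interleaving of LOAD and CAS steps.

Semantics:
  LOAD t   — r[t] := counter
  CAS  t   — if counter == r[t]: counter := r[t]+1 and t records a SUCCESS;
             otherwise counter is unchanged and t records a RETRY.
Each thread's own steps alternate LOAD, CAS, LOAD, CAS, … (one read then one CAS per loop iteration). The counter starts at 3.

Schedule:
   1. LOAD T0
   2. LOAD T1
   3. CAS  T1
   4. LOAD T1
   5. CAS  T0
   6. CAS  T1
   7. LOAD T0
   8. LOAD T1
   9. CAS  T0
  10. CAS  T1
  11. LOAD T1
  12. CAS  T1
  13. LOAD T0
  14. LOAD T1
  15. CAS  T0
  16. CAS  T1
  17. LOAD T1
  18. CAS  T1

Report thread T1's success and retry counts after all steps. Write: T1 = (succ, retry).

T1 = (4, 2)

step 1: T0 LOAD ⇒ load; ctr=3 reg=3
step 2: T1 LOAD ⇒ load; ctr=3 reg=3
step 3: T1 CAS ⇒ ok; ctr=4 reg=3
step 4: T1 LOAD ⇒ load; ctr=4 reg=4
step 5: T0 CAS ⇒ retry; ctr=4 reg=3
step 6: T1 CAS ⇒ ok; ctr=5 reg=4
step 7: T0 LOAD ⇒ load; ctr=5 reg=5
step 8: T1 LOAD ⇒ load; ctr=5 reg=5
step 9: T0 CAS ⇒ ok; ctr=6 reg=5
step 10: T1 CAS ⇒ retry; ctr=6 reg=5
step 11: T1 LOAD ⇒ load; ctr=6 reg=6
step 12: T1 CAS ⇒ ok; ctr=7 reg=6
step 13: T0 LOAD ⇒ load; ctr=7 reg=7
step 14: T1 LOAD ⇒ load; ctr=7 reg=7
step 15: T0 CAS ⇒ ok; ctr=8 reg=7
step 16: T1 CAS ⇒ retry; ctr=8 reg=7
step 17: T1 LOAD ⇒ load; ctr=8 reg=8
step 18: T1 CAS ⇒ ok; ctr=9 reg=8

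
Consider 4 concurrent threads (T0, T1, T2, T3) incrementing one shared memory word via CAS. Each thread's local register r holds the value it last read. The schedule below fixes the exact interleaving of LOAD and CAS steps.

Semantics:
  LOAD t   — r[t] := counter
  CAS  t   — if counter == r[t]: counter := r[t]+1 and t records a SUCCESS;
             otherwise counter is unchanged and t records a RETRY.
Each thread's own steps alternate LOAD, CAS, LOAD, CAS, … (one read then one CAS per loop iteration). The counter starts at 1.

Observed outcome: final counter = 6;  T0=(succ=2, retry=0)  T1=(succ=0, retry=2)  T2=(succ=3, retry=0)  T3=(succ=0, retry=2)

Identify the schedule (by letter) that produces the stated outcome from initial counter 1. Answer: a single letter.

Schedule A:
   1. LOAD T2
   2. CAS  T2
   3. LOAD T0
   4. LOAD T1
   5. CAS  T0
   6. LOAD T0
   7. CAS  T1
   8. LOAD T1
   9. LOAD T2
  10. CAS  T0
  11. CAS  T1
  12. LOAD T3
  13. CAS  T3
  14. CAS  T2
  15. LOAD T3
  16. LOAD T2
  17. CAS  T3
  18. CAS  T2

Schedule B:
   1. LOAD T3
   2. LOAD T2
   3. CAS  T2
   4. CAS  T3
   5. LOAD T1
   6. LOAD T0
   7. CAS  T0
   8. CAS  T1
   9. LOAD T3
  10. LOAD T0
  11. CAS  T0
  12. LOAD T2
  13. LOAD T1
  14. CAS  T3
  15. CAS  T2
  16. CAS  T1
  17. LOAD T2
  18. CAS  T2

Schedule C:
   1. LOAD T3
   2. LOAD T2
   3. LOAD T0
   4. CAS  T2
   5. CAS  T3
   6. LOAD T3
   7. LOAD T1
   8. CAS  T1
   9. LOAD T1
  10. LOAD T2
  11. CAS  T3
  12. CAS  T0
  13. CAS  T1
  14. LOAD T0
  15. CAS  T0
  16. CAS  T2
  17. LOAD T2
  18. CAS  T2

Tracing schedule B:
step 1: T3 LOAD ⇒ load; ctr=1 reg=1
step 2: T2 LOAD ⇒ load; ctr=1 reg=1
step 3: T2 CAS ⇒ ok; ctr=2 reg=1
step 4: T3 CAS ⇒ retry; ctr=2 reg=1
step 5: T1 LOAD ⇒ load; ctr=2 reg=2
step 6: T0 LOAD ⇒ load; ctr=2 reg=2
step 7: T0 CAS ⇒ ok; ctr=3 reg=2
step 8: T1 CAS ⇒ retry; ctr=3 reg=2
step 9: T3 LOAD ⇒ load; ctr=3 reg=3
step 10: T0 LOAD ⇒ load; ctr=3 reg=3
step 11: T0 CAS ⇒ ok; ctr=4 reg=3
step 12: T2 LOAD ⇒ load; ctr=4 reg=4
step 13: T1 LOAD ⇒ load; ctr=4 reg=4
step 14: T3 CAS ⇒ retry; ctr=4 reg=3
step 15: T2 CAS ⇒ ok; ctr=5 reg=4
step 16: T1 CAS ⇒ retry; ctr=5 reg=4
step 17: T2 LOAD ⇒ load; ctr=5 reg=5
step 18: T2 CAS ⇒ ok; ctr=6 reg=5

B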